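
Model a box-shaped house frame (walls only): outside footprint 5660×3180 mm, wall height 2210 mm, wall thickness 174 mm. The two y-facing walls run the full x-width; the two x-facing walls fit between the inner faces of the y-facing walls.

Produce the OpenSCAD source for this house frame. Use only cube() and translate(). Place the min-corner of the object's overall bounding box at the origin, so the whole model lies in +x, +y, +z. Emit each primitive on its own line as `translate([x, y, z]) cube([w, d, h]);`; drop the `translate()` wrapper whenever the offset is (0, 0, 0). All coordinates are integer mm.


cube([5660, 174, 2210]);
translate([0, 3006, 0]) cube([5660, 174, 2210]);
translate([0, 174, 0]) cube([174, 2832, 2210]);
translate([5486, 174, 0]) cube([174, 2832, 2210]);


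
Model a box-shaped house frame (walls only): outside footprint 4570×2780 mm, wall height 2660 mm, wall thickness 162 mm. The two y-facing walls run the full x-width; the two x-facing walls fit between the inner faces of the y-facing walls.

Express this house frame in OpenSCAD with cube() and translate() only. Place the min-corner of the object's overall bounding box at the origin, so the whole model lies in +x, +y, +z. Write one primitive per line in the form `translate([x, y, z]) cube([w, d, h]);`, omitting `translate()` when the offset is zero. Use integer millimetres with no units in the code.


cube([4570, 162, 2660]);
translate([0, 2618, 0]) cube([4570, 162, 2660]);
translate([0, 162, 0]) cube([162, 2456, 2660]);
translate([4408, 162, 0]) cube([162, 2456, 2660]);


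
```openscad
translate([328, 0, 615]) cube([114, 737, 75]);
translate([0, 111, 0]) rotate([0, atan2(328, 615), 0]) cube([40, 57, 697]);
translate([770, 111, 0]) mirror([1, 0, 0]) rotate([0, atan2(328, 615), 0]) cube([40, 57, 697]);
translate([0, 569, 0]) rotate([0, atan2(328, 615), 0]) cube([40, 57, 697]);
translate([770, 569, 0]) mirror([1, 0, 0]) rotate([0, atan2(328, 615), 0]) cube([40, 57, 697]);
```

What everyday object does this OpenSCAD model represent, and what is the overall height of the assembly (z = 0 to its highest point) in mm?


A sawhorse. The overall height is 690 mm.

A beam across two mirrored pairs of raked legs — a sawhorse. The beam's underside is at z = 615 (matching the legs' vertical rise in atan2(328, 615)) and the beam is 75 mm tall, so its top is at 615 + 75 = 690 mm. The raked legs top out at the beam's underside, so that is the highest point.


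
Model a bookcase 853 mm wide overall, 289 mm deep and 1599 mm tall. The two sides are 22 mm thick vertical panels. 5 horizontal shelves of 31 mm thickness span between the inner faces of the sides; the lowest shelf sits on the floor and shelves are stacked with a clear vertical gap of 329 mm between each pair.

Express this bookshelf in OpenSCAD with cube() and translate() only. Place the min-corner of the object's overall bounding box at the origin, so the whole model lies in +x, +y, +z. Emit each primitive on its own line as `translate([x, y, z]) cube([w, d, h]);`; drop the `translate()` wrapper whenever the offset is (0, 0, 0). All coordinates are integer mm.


cube([22, 289, 1599]);
translate([831, 0, 0]) cube([22, 289, 1599]);
translate([22, 0, 0]) cube([809, 289, 31]);
translate([22, 0, 360]) cube([809, 289, 31]);
translate([22, 0, 720]) cube([809, 289, 31]);
translate([22, 0, 1080]) cube([809, 289, 31]);
translate([22, 0, 1440]) cube([809, 289, 31]);


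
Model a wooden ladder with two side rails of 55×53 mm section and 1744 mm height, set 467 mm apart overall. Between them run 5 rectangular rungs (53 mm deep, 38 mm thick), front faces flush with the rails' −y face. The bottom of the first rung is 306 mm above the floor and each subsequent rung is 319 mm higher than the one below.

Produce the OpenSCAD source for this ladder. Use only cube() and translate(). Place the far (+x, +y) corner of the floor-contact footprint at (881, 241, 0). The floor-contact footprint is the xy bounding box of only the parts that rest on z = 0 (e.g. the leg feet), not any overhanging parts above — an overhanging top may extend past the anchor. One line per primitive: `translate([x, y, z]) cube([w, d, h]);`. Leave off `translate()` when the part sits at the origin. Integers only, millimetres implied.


translate([414, 188, 0]) cube([55, 53, 1744]);
translate([826, 188, 0]) cube([55, 53, 1744]);
translate([469, 188, 306]) cube([357, 53, 38]);
translate([469, 188, 625]) cube([357, 53, 38]);
translate([469, 188, 944]) cube([357, 53, 38]);
translate([469, 188, 1263]) cube([357, 53, 38]);
translate([469, 188, 1582]) cube([357, 53, 38]);


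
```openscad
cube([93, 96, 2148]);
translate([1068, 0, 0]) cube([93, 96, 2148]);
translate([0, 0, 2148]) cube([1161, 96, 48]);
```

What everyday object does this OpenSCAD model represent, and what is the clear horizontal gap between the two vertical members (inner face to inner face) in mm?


A door frame. The clear opening width is 975 mm.

Two 2148 mm tall posts with a header on top — a door frame. The left jamb is 93 mm wide at x = 0; the right jamb starts at x = 1068. The clear opening is 1068 − 93 = 975 mm.


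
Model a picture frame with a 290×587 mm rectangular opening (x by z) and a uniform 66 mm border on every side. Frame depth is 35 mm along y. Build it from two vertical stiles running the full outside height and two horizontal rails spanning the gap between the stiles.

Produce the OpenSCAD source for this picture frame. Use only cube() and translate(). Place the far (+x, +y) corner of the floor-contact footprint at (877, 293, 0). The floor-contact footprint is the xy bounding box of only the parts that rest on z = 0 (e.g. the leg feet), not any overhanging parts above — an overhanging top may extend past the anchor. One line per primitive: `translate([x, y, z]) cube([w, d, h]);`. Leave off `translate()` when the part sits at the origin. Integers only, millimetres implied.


translate([455, 258, 0]) cube([66, 35, 719]);
translate([811, 258, 0]) cube([66, 35, 719]);
translate([521, 258, 0]) cube([290, 35, 66]);
translate([521, 258, 653]) cube([290, 35, 66]);


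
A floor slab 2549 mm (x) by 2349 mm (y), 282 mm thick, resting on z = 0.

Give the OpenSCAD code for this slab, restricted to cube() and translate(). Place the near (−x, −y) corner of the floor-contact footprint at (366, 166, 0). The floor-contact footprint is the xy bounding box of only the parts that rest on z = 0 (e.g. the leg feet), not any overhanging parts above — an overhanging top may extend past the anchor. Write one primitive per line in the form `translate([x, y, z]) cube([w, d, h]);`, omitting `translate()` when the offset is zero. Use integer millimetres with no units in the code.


translate([366, 166, 0]) cube([2549, 2349, 282]);


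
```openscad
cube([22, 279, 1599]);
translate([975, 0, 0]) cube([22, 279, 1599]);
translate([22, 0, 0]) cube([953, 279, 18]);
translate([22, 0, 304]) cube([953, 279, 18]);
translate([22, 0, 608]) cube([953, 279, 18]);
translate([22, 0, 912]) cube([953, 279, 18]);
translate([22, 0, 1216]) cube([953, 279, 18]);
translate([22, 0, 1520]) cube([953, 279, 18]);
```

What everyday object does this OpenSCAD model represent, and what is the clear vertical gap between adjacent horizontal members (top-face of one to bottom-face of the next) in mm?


A bookshelf. The clear shelf gap is 286 mm.

Two tall side panels with 6 horizontal boards between them — a bookshelf. The first two shelf undersides are at z = 0 and z = 304; with shelf thickness 18, the clear gap is 304 − 0 − 18 = 286 mm.


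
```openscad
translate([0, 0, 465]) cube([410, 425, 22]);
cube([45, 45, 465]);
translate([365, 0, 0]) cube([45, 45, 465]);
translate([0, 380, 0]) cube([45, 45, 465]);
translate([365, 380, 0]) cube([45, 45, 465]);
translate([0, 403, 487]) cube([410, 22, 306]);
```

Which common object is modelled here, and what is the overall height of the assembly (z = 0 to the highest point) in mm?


A chair. The overall height is 793 mm.

A slab on four corner posts with a tall panel at the back — a chair. The seat slab sits at z = 465 with thickness 22, and the 306 mm backrest starts at the seat top, so the overall height is 465 + 22 + 306 = 793 mm.


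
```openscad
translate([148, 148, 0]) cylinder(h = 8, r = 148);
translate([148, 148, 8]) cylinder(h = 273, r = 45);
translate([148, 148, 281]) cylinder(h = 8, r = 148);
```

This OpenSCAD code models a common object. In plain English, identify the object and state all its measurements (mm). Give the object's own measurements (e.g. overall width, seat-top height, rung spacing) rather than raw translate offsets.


A spool: two coaxial disc flanges of radius 148 mm and thickness 8 mm, joined by a core cylinder of radius 45 mm and height 273 mm. The lower flange rests on z = 0 and the three cylinders share a vertical axis.


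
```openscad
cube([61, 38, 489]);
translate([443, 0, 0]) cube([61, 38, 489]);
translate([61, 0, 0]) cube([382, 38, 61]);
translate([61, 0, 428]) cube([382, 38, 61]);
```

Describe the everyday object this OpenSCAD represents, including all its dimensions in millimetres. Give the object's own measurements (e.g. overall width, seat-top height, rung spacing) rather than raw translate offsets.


A rectangular picture frame lying in the x–z plane (depth along y). The opening is 382 mm wide (x) by 367 mm tall (z), surrounded by a border 61 mm wide on all four sides. The frame is 38 mm deep and is made of two full-height vertical stiles with two horizontal rails fitted between them.


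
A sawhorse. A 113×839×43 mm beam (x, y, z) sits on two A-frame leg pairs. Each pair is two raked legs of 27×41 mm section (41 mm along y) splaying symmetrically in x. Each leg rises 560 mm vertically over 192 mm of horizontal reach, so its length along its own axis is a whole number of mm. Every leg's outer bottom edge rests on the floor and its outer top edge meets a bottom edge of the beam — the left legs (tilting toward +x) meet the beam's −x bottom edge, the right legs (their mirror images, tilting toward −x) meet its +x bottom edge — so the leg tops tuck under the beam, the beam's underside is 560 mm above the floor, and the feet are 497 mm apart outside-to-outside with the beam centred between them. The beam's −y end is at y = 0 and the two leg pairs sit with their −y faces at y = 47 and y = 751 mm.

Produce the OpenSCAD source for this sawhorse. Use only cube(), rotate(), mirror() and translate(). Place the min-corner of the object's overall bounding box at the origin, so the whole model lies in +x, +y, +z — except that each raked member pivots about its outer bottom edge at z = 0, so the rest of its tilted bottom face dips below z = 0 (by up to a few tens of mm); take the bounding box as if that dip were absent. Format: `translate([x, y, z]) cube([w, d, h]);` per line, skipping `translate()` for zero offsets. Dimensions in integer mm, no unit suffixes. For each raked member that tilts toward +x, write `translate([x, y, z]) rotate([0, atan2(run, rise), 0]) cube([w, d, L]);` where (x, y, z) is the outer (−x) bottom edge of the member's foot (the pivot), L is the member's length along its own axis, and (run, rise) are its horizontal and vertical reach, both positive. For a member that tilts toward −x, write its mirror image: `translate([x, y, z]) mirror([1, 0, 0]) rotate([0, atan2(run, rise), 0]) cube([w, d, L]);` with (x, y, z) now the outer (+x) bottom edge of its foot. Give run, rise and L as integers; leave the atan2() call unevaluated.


translate([192, 0, 560]) cube([113, 839, 43]);
translate([0, 47, 0]) rotate([0, atan2(192, 560), 0]) cube([27, 41, 592]);
translate([497, 47, 0]) mirror([1, 0, 0]) rotate([0, atan2(192, 560), 0]) cube([27, 41, 592]);
translate([0, 751, 0]) rotate([0, atan2(192, 560), 0]) cube([27, 41, 592]);
translate([497, 751, 0]) mirror([1, 0, 0]) rotate([0, atan2(192, 560), 0]) cube([27, 41, 592]);


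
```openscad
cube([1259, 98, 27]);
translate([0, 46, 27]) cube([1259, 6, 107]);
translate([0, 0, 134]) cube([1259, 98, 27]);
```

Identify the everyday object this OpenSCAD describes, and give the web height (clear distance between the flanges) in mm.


An I-beam. The web height is 107 mm.

Two wide flanges with a thin centred web — an I-beam. Overall 161 mm minus two 27 mm flanges gives a web of 161 − 2·27 = 107 mm.


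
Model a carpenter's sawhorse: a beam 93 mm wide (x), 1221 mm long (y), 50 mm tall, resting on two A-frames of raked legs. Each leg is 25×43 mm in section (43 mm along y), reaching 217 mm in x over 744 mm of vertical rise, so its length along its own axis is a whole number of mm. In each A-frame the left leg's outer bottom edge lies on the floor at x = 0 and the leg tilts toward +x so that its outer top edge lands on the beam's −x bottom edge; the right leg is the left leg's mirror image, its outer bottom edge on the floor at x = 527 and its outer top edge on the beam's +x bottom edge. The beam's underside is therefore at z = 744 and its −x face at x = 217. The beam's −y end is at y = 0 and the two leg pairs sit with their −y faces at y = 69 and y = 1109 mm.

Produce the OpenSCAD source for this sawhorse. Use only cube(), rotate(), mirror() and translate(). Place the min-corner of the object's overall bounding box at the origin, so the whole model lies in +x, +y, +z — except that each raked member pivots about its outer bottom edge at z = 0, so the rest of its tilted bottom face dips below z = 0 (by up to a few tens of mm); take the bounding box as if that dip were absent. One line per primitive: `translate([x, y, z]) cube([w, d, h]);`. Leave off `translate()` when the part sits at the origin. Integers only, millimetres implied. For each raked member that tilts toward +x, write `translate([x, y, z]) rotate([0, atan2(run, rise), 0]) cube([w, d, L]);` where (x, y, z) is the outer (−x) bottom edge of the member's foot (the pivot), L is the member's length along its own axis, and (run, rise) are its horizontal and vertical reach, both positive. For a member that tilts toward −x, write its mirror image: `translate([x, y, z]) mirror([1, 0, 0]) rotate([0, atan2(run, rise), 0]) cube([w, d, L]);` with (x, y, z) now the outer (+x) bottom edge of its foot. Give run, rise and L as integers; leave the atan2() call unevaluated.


translate([217, 0, 744]) cube([93, 1221, 50]);
translate([0, 69, 0]) rotate([0, atan2(217, 744), 0]) cube([25, 43, 775]);
translate([527, 69, 0]) mirror([1, 0, 0]) rotate([0, atan2(217, 744), 0]) cube([25, 43, 775]);
translate([0, 1109, 0]) rotate([0, atan2(217, 744), 0]) cube([25, 43, 775]);
translate([527, 1109, 0]) mirror([1, 0, 0]) rotate([0, atan2(217, 744), 0]) cube([25, 43, 775]);


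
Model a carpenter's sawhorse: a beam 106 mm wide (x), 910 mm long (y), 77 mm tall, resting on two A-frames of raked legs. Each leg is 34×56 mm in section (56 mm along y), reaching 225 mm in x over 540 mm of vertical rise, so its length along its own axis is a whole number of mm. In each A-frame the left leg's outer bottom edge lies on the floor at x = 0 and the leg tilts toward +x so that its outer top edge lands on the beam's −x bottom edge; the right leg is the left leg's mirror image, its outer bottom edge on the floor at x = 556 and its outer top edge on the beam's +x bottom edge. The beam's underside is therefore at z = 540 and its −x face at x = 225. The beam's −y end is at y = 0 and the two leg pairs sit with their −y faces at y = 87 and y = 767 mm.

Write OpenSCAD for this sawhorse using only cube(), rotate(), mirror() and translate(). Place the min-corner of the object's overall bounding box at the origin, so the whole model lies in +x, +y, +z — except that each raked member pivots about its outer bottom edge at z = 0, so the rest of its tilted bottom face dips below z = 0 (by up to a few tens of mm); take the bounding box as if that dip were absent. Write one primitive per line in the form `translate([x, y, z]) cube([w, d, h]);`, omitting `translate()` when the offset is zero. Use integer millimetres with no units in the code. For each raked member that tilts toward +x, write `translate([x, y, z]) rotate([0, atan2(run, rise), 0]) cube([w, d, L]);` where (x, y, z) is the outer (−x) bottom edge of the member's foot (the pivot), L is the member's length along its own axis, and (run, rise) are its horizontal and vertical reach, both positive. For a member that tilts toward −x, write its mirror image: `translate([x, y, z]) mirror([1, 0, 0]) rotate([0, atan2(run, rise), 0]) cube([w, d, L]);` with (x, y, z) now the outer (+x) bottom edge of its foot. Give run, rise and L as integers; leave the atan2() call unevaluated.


translate([225, 0, 540]) cube([106, 910, 77]);
translate([0, 87, 0]) rotate([0, atan2(225, 540), 0]) cube([34, 56, 585]);
translate([556, 87, 0]) mirror([1, 0, 0]) rotate([0, atan2(225, 540), 0]) cube([34, 56, 585]);
translate([0, 767, 0]) rotate([0, atan2(225, 540), 0]) cube([34, 56, 585]);
translate([556, 767, 0]) mirror([1, 0, 0]) rotate([0, atan2(225, 540), 0]) cube([34, 56, 585]);


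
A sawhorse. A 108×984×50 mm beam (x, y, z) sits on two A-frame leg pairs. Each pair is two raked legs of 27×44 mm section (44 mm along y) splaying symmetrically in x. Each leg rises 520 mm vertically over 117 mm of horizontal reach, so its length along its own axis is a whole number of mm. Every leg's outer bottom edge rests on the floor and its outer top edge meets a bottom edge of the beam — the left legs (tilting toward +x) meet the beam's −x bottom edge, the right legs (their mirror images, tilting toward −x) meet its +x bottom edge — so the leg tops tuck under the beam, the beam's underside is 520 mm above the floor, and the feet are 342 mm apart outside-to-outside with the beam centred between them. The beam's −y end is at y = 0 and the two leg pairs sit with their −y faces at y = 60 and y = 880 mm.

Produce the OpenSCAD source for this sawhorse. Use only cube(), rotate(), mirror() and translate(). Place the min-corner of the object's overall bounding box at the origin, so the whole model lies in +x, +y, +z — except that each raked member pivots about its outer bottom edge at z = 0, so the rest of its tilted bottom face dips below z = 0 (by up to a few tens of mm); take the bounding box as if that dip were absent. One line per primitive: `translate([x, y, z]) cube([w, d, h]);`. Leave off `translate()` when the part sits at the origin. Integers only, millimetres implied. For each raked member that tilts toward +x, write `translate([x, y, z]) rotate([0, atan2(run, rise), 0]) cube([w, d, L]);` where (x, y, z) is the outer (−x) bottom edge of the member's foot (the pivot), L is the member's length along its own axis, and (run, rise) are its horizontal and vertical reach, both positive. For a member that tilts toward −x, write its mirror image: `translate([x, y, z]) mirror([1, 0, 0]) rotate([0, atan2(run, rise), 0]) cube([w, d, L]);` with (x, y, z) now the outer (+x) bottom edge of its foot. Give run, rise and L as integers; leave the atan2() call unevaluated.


translate([117, 0, 520]) cube([108, 984, 50]);
translate([0, 60, 0]) rotate([0, atan2(117, 520), 0]) cube([27, 44, 533]);
translate([342, 60, 0]) mirror([1, 0, 0]) rotate([0, atan2(117, 520), 0]) cube([27, 44, 533]);
translate([0, 880, 0]) rotate([0, atan2(117, 520), 0]) cube([27, 44, 533]);
translate([342, 880, 0]) mirror([1, 0, 0]) rotate([0, atan2(117, 520), 0]) cube([27, 44, 533]);


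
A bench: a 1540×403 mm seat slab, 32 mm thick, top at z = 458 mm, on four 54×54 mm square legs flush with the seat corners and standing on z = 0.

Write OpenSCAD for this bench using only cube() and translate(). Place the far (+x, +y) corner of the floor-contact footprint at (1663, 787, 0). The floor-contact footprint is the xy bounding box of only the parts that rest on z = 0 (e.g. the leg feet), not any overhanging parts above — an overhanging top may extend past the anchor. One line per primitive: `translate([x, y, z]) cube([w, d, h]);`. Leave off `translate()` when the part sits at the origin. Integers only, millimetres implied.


// leg_h = 458 − 32 = 426
translate([123, 384, 426]) cube([1540, 403, 32]);
translate([123, 384, 0]) cube([54, 54, 426]);
translate([123, 733, 0]) cube([54, 54, 426]);
translate([1609, 384, 0]) cube([54, 54, 426]);
translate([1609, 733, 0]) cube([54, 54, 426]);


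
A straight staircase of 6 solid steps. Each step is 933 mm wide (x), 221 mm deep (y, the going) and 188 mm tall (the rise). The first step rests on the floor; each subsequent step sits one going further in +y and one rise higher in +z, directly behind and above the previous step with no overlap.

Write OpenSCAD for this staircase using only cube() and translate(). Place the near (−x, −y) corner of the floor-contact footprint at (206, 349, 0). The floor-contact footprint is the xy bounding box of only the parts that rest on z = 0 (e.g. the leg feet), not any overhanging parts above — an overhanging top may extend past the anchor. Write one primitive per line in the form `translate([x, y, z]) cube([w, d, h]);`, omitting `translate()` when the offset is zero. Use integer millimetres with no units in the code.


translate([206, 349, 0]) cube([933, 221, 188]);
translate([206, 570, 188]) cube([933, 221, 188]);
translate([206, 791, 376]) cube([933, 221, 188]);
translate([206, 1012, 564]) cube([933, 221, 188]);
translate([206, 1233, 752]) cube([933, 221, 188]);
translate([206, 1454, 940]) cube([933, 221, 188]);


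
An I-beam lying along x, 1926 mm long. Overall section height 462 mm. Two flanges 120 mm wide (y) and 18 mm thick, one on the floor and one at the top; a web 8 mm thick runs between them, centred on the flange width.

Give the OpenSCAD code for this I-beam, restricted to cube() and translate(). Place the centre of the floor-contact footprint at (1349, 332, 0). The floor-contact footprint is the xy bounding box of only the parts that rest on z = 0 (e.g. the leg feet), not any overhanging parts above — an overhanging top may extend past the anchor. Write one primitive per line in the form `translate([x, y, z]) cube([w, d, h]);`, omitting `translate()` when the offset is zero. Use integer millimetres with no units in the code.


translate([386, 272, 0]) cube([1926, 120, 18]);
translate([386, 328, 18]) cube([1926, 8, 426]);
translate([386, 272, 444]) cube([1926, 120, 18]);


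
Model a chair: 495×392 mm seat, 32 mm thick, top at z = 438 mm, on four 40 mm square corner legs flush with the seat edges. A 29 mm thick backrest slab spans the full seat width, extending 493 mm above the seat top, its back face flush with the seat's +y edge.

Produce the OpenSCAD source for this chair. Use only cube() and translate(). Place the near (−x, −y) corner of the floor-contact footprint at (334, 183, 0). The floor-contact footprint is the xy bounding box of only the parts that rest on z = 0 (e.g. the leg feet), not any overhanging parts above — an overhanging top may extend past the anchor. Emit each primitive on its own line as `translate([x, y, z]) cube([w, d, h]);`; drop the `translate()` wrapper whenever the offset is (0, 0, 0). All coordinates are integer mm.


translate([334, 183, 406]) cube([495, 392, 32]);
translate([334, 183, 0]) cube([40, 40, 406]);
translate([789, 183, 0]) cube([40, 40, 406]);
translate([334, 535, 0]) cube([40, 40, 406]);
translate([789, 535, 0]) cube([40, 40, 406]);
translate([334, 546, 438]) cube([495, 29, 493]);


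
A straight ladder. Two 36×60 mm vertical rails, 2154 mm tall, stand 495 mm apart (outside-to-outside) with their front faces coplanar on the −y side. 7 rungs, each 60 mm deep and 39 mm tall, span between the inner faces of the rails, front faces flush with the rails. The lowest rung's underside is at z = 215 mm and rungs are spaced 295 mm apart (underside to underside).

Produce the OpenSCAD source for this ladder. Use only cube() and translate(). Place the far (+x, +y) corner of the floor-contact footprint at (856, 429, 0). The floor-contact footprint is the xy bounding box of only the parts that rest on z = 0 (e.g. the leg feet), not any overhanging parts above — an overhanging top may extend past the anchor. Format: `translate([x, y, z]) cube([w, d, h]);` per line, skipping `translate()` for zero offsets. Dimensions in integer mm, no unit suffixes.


// rung span = 495 - 2*36 = 423
// rung[k] z = 215 + k*295
translate([361, 369, 0]) cube([36, 60, 2154]);
translate([820, 369, 0]) cube([36, 60, 2154]);
translate([397, 369, 215]) cube([423, 60, 39]);
translate([397, 369, 510]) cube([423, 60, 39]);
translate([397, 369, 805]) cube([423, 60, 39]);
translate([397, 369, 1100]) cube([423, 60, 39]);
translate([397, 369, 1395]) cube([423, 60, 39]);
translate([397, 369, 1690]) cube([423, 60, 39]);
translate([397, 369, 1985]) cube([423, 60, 39]);


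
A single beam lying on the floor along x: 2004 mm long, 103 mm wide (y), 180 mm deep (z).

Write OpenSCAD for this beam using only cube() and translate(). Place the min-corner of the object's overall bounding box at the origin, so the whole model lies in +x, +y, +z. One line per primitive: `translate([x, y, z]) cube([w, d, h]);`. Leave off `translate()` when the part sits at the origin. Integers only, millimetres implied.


cube([2004, 103, 180]);


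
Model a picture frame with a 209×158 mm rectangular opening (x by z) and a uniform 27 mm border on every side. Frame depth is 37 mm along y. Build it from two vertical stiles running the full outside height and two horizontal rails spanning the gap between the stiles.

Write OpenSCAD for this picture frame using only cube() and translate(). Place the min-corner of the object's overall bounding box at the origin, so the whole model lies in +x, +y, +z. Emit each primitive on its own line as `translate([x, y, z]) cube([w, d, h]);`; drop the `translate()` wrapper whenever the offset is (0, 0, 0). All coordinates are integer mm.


cube([27, 37, 212]);
translate([236, 0, 0]) cube([27, 37, 212]);
translate([27, 0, 0]) cube([209, 37, 27]);
translate([27, 0, 185]) cube([209, 37, 27]);


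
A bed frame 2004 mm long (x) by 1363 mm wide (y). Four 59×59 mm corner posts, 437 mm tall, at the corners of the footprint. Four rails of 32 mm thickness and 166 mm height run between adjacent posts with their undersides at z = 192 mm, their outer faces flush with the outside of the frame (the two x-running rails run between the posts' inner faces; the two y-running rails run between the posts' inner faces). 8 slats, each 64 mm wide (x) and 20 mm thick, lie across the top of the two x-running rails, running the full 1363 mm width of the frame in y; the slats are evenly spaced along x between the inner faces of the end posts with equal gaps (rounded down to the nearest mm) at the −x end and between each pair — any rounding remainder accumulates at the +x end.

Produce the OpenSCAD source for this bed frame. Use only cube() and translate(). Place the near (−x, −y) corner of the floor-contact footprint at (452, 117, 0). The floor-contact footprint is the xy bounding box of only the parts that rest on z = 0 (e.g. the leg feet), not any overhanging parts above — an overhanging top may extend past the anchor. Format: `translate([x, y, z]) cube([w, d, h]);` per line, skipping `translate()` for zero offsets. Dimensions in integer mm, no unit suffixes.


// slat z = rail_z + rail_h = 192 + 166 = 358
// slat gap = ⌊(1886 − 8·64) / 9⌋ = 152
translate([452, 117, 0]) cube([59, 59, 437]);
translate([452, 1421, 0]) cube([59, 59, 437]);
translate([2397, 117, 0]) cube([59, 59, 437]);
translate([2397, 1421, 0]) cube([59, 59, 437]);
translate([511, 117, 192]) cube([1886, 32, 166]);
translate([511, 1448, 192]) cube([1886, 32, 166]);
translate([452, 176, 192]) cube([32, 1245, 166]);
translate([2424, 176, 192]) cube([32, 1245, 166]);
translate([663, 117, 358]) cube([64, 1363, 20]);
translate([879, 117, 358]) cube([64, 1363, 20]);
translate([1095, 117, 358]) cube([64, 1363, 20]);
translate([1311, 117, 358]) cube([64, 1363, 20]);
translate([1527, 117, 358]) cube([64, 1363, 20]);
translate([1743, 117, 358]) cube([64, 1363, 20]);
translate([1959, 117, 358]) cube([64, 1363, 20]);
translate([2175, 117, 358]) cube([64, 1363, 20]);


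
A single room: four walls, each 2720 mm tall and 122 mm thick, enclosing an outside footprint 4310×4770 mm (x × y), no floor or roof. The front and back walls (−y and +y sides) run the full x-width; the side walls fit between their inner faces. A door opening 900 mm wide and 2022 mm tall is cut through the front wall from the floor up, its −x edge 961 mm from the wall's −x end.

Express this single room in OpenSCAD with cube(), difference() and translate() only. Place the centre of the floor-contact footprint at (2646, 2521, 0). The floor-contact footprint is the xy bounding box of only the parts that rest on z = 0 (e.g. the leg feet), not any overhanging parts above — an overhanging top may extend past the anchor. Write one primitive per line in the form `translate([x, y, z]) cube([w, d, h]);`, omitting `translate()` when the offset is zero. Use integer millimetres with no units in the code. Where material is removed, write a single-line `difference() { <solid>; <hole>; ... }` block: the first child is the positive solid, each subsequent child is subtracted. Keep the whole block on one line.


difference() { translate([491, 136, 0]) cube([4310, 122, 2720]); translate([1452, 136, 0]) cube([900, 122, 2022]); }
translate([491, 4784, 0]) cube([4310, 122, 2720]);
translate([491, 258, 0]) cube([122, 4526, 2720]);
translate([4679, 258, 0]) cube([122, 4526, 2720]);


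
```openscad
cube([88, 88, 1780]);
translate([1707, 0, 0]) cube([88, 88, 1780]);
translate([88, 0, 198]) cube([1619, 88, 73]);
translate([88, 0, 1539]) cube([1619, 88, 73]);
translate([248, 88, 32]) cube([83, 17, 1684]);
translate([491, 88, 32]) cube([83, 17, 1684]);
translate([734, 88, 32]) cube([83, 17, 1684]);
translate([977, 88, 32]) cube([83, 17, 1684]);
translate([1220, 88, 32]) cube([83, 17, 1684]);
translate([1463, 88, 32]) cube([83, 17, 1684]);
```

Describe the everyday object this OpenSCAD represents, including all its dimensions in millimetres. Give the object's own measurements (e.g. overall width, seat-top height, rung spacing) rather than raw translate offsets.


A fence section. Two 88×88 mm posts, 1780 mm tall, stand on the floor with a clear span of 1619 mm between their inner faces. Two horizontal rails of 88×73 mm section span the gap between the posts with their undersides at z = 198 mm and z = 1539 mm, flush with the posts' −y face. 6 pickets, each 83 mm wide, 17 mm thick and 1684 mm tall, are fixed to the +y face of the rails with their bottoms at z = 32 mm, spaced across the span with a 160 mm gap after the −x post and between neighbouring pickets, with 161 mm left before the +x post.


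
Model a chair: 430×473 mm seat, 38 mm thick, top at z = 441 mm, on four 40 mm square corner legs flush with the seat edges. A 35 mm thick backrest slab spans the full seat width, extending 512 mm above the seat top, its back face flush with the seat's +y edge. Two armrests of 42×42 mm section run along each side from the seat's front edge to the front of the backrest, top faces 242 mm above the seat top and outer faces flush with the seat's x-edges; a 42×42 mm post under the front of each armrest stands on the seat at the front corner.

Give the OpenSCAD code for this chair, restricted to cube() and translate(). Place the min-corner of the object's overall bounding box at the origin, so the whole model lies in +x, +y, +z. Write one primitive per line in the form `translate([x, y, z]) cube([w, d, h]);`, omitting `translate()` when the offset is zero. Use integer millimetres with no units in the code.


// leg_h = 441 - 38 = 403
// arm post h = 242 - 42 = 200
translate([0, 0, 403]) cube([430, 473, 38]);
cube([40, 40, 403]);
translate([390, 0, 0]) cube([40, 40, 403]);
translate([0, 433, 0]) cube([40, 40, 403]);
translate([390, 433, 0]) cube([40, 40, 403]);
translate([0, 438, 441]) cube([430, 35, 512]);
translate([0, 0, 641]) cube([42, 438, 42]);
translate([388, 0, 641]) cube([42, 438, 42]);
translate([0, 0, 441]) cube([42, 42, 200]);
translate([388, 0, 441]) cube([42, 42, 200]);


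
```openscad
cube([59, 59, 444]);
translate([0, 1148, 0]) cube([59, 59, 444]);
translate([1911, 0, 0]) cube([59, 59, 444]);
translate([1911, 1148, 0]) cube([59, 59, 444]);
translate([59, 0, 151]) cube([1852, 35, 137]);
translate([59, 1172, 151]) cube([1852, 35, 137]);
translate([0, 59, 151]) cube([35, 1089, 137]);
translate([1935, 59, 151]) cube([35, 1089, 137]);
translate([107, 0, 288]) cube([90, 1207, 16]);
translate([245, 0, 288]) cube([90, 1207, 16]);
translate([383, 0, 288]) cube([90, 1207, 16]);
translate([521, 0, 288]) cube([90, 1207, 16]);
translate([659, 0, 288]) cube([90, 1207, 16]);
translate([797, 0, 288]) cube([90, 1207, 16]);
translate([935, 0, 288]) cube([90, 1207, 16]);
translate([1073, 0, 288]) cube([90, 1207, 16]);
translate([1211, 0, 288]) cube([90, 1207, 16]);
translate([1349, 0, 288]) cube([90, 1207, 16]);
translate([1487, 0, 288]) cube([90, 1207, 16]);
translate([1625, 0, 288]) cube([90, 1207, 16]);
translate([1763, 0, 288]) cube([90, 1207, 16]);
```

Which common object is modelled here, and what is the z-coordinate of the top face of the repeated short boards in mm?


A bed frame. The slat-top height is 304 mm.

Four posts, four rails, and a row of slats — a bed frame. Slats sit on the rails at z = 151 + 137 = 288; with slat thickness 16, the top is 304 mm.


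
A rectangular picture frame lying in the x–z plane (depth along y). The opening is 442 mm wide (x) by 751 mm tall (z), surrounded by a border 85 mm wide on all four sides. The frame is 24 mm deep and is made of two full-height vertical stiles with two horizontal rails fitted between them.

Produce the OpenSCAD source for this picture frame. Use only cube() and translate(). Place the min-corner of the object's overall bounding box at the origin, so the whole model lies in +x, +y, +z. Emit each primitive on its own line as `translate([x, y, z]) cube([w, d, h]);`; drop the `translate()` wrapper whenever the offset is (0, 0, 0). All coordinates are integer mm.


cube([85, 24, 921]);
translate([527, 0, 0]) cube([85, 24, 921]);
translate([85, 0, 0]) cube([442, 24, 85]);
translate([85, 0, 836]) cube([442, 24, 85]);


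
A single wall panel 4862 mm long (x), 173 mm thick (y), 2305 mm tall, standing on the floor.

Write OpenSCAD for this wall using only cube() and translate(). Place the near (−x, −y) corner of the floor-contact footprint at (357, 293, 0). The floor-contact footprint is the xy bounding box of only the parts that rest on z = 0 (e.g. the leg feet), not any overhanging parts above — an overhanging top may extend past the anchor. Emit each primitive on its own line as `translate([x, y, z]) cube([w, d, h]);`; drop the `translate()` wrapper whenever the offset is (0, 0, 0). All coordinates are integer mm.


translate([357, 293, 0]) cube([4862, 173, 2305]);


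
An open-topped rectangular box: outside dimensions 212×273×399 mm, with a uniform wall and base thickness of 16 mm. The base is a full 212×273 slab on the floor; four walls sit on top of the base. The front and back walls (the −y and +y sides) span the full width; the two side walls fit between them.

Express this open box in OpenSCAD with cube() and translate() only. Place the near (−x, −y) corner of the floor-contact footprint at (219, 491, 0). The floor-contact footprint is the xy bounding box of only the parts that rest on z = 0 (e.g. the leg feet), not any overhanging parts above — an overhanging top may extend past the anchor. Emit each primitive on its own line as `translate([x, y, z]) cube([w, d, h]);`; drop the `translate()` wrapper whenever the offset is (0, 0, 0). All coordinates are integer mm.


translate([219, 491, 0]) cube([212, 273, 16]);
translate([219, 491, 16]) cube([212, 16, 383]);
translate([219, 748, 16]) cube([212, 16, 383]);
translate([219, 507, 16]) cube([16, 241, 383]);
translate([415, 507, 16]) cube([16, 241, 383]);


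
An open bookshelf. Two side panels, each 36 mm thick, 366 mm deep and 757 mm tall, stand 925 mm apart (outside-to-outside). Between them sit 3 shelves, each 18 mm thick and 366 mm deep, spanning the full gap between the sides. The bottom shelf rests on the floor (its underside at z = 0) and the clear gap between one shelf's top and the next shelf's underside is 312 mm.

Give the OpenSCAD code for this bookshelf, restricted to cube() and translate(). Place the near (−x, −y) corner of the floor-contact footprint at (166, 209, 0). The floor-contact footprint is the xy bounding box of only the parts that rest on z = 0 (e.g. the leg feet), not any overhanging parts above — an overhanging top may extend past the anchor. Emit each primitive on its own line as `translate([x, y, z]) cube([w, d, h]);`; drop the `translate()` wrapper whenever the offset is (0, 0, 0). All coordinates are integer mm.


translate([166, 209, 0]) cube([36, 366, 757]);
translate([1055, 209, 0]) cube([36, 366, 757]);
translate([202, 209, 0]) cube([853, 366, 18]);
translate([202, 209, 330]) cube([853, 366, 18]);
translate([202, 209, 660]) cube([853, 366, 18]);


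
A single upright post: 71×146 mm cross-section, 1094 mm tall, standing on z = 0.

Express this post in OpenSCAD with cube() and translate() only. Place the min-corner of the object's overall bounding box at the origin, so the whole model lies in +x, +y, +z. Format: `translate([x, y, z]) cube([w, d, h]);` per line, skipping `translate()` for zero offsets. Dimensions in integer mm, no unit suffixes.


cube([71, 146, 1094]);


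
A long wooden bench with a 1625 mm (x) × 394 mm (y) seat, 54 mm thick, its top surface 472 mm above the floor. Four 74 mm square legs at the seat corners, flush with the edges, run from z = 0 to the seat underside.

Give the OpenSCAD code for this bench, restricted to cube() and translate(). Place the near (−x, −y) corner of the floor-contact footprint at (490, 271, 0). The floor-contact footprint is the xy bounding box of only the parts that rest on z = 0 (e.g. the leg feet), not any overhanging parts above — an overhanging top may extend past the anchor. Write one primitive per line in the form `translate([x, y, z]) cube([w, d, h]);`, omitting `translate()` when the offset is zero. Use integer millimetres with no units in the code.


translate([490, 271, 418]) cube([1625, 394, 54]);
translate([490, 271, 0]) cube([74, 74, 418]);
translate([490, 591, 0]) cube([74, 74, 418]);
translate([2041, 271, 0]) cube([74, 74, 418]);
translate([2041, 591, 0]) cube([74, 74, 418]);


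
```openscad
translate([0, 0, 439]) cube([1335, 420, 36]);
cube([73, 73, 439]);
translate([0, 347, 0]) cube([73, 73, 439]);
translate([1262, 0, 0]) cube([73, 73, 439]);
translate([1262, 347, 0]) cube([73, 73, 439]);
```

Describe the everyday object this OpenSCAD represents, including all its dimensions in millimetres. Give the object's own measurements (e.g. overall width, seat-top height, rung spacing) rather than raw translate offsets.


A long wooden bench with a 1335 mm (x) × 420 mm (y) seat, 36 mm thick, its top surface 475 mm above the floor. Four 73 mm square legs at the seat corners, flush with the edges, run from z = 0 to the seat underside.


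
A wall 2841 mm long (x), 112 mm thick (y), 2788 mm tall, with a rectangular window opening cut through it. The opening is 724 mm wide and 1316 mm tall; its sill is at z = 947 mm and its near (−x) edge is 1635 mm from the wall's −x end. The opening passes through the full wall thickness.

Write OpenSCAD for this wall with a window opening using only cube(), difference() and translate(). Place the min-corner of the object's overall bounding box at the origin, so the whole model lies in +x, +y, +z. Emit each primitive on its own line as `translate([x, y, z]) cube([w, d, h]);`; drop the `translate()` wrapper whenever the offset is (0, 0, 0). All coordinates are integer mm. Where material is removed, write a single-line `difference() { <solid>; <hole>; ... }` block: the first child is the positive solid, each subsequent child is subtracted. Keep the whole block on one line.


difference() { cube([2841, 112, 2788]); translate([1635, 0, 947]) cube([724, 112, 1316]); }
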